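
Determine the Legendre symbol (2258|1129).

0

First reduce: 2258 ≡ 0 (mod 1129).
Top reduces to 0: gcd > 1, so the symbol is 0.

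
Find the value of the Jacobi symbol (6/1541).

Pull out 2: since 1541 ≡ 5 (mod 8), (2/1541) = -1.
Reciprocity: 3 ≡ 3 and 1541 ≡ 1 (mod 4), so (3/1541) = +(1541/3).
Reduce top mod 3: now compute (2/3).
Pull out 2: since 3 ≡ 3 (mod 8), (2/3) = -1.
Reached (1/3) = 1. Collecting the sign flips along the way, the symbol is +1.

1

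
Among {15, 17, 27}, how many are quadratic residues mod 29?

0

(15/29) = -1 → non-residue.
(17/29) = -1 → non-residue.
(27/29) = -1 → non-residue.
Total quadratic residues among the 3: 0.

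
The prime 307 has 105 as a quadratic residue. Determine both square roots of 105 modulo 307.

64, 243

Since 307 ≡ 3 (mod 4), a square root of 105 is 105^((307+1)/4) = 105^77 mod 307.
Repeated squaring: 105^2≡280, 105^4≡115, 105^8≡24, 105^16≡269, 105^32≡216, 105^64≡299 (mod 307).
105^77 = 105^(64+8+4+1) ≡ 64 (mod 307).
Check: 64² = 4096 ≡ 105 (mod 307). The two roots are 64 and 243.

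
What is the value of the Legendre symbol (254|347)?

-1

Pull out 2: since 347 ≡ 3 (mod 8), (2/347) = -1.
Reciprocity: 127 ≡ 3 and 347 ≡ 3 (mod 4), so (127/347) = −(347/127).
Reduce top mod 127: now compute (93/127).
Reciprocity: 93 ≡ 1 and 127 ≡ 3 (mod 4), so (93/127) = +(127/93).
Reduce top mod 93: now compute (34/93).
Pull out 2: since 93 ≡ 5 (mod 8), (2/93) = -1.
Reciprocity: 17 ≡ 1 and 93 ≡ 1 (mod 4), so (17/93) = +(93/17).
Reduce top mod 17: now compute (8/17).
Pull out 2^3: since 17 ≡ 1 (mod 8), (2/17) = +1, so (2/17)^3 = +1.
Reached (1/17) = 1. Collecting the sign flips along the way, the symbol is -1.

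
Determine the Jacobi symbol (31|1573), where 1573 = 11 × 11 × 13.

Reciprocity: 31 ≡ 3 and 1573 ≡ 1 (mod 4), so (31/1573) = +(1573/31).
Reduce top mod 31: now compute (23/31).
Reciprocity: 23 ≡ 3 and 31 ≡ 3 (mod 4), so (23/31) = −(31/23).
Reduce top mod 23: now compute (8/23).
Pull out 2^3: since 23 ≡ 7 (mod 8), (2/23) = +1, so (2/23)^3 = +1.
Reached (1/23) = 1. Collecting the sign flips along the way, the symbol is -1.

-1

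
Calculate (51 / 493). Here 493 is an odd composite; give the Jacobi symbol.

Reciprocity: 51 ≡ 3 and 493 ≡ 1 (mod 4), so (51/493) = +(493/51).
Reduce top mod 51: now compute (34/51).
Pull out 2: since 51 ≡ 3 (mod 8), (2/51) = -1.
Reciprocity: 17 ≡ 1 and 51 ≡ 3 (mod 4), so (17/51) = +(51/17).
Reduce top mod 17: now compute (0/17).
Top reduces to 0: gcd > 1, so the symbol is 0.

0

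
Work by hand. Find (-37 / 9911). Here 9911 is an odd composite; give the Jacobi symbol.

1

First reduce: -37 ≡ 9874 (mod 9911).
Pull out 2: since 9911 ≡ 7 (mod 8), (2/9911) = +1.
Reciprocity: 4937 ≡ 1 and 9911 ≡ 3 (mod 4), so (4937/9911) = +(9911/4937).
Reduce top mod 4937: now compute (37/4937).
Reciprocity: 37 ≡ 1 and 4937 ≡ 1 (mod 4), so (37/4937) = +(4937/37).
Reduce top mod 37: now compute (16/37).
Pull out 2^4: since 37 ≡ 5 (mod 8), (2/37) = -1, so (2/37)^4 = +1.
Reached (1/37) = 1. Collecting the sign flips along the way, the symbol is +1.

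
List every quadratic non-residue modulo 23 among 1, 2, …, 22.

5,7,10,11,14,15,17,19,20,21,22

Square k = 1,…,11 (k and 23−k give the same square):
1²=1, 2²=4, 3²=9, 4²=16, 5²≡2, 6²≡13, 7²≡3, 8²≡18, 9²≡12, 10²≡8, 11²≡6 (mod 23).
The residues are {1, 2, 3, 4, 6, 8, 9, 12, 13, 16, 18}; the non-residues are the remaining 11 nonzero classes.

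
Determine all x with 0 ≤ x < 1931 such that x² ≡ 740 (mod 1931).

Since 1931 ≡ 3 (mod 4), a square root of 740 is 740^((1931+1)/4) = 740^483 mod 1931.
Repeated squaring: 740^2≡1127, 740^4≡1462, 740^8≡1758, 740^16≡964, 740^32≡485, 740^64≡1574, 740^128≡3, 740^256≡9 (mod 1931).
740^483 = 740^(256+128+64+32+2+1) ≡ 92 (mod 1931).
Check: 92² = 8464 ≡ 740 (mod 1931). The two roots are 92 and 1839.

92, 1839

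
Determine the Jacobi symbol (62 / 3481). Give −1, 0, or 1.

Pull out 2: since 3481 ≡ 1 (mod 8), (2/3481) = +1.
Reciprocity: 31 ≡ 3 and 3481 ≡ 1 (mod 4), so (31/3481) = +(3481/31).
Reduce top mod 31: now compute (9/31).
Reciprocity: 9 ≡ 1 and 31 ≡ 3 (mod 4), so (9/31) = +(31/9).
Reduce top mod 9: now compute (4/9).
Pull out 2^2: since 9 ≡ 1 (mod 8), (2/9) = +1, so (2/9)^2 = +1.
Reached (1/9) = 1. Collecting the sign flips along the way, the symbol is +1.

1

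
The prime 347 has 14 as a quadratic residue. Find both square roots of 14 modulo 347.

Since 347 ≡ 3 (mod 4), a square root of 14 is 14^((347+1)/4) = 14^87 mod 347.
Repeated squaring: 14^2≡196, 14^4≡246, 14^8≡138, 14^16≡306, 14^32≡293, 14^64≡140 (mod 347).
14^87 = 14^(64+16+4+2+1) ≡ 328 (mod 347).
Check: 328² = 107584 ≡ 14 (mod 347). The two roots are 19 and 328.

19, 328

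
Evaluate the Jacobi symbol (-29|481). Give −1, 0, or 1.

-1

First reduce: -29 ≡ 452 (mod 481).
Pull out 2^2: since 481 ≡ 1 (mod 8), (2/481) = +1, so (2/481)^2 = +1.
Reciprocity: 113 ≡ 1 and 481 ≡ 1 (mod 4), so (113/481) = +(481/113).
Reduce top mod 113: now compute (29/113).
Reciprocity: 29 ≡ 1 and 113 ≡ 1 (mod 4), so (29/113) = +(113/29).
Reduce top mod 29: now compute (26/29).
Pull out 2: since 29 ≡ 5 (mod 8), (2/29) = -1.
Reciprocity: 13 ≡ 1 and 29 ≡ 1 (mod 4), so (13/29) = +(29/13).
Reduce top mod 13: now compute (3/13).
Reciprocity: 3 ≡ 3 and 13 ≡ 1 (mod 4), so (3/13) = +(13/3).
Reduce top mod 3: now compute (1/3).
Reached (1/3) = 1. Collecting the sign flips along the way, the symbol is -1.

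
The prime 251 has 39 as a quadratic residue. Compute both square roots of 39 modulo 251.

Since 251 ≡ 3 (mod 4), a square root of 39 is 39^((251+1)/4) = 39^63 mod 251.
Repeated squaring: 39^2≡15, 39^4≡225, 39^8≡174, 39^16≡156, 39^32≡240 (mod 251).
39^63 = 39^(32+16+8+4+2+1) ≡ 164 (mod 251).
Check: 164² = 26896 ≡ 39 (mod 251). The two roots are 87 and 164.

87, 164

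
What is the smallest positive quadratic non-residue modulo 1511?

11

(2/1511) = +1, so 2 is a residue.
(3/1511) = +1, so 3 is a residue.
(4/1511) = +1, so 4 is a residue.
(5/1511) = +1, so 5 is a residue.
(6/1511) = +1, so 6 is a residue.
(7/1511) = +1, so 7 is a residue.
(8/1511) = +1, so 8 is a residue.
(9/1511) = +1, so 9 is a residue.
(10/1511) = +1, so 10 is a residue.
(11/1511) = −1, so 11 is the smallest positive non-residue mod 1511.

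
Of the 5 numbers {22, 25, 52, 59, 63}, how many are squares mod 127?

(22/127) = +1 → QR.
(25/127) = +1 → QR.
(52/127) = +1 → QR.
(59/127) = -1 → non-residue.
(63/127) = -1 → non-residue.
Total quadratic residues among the 5: 3.

3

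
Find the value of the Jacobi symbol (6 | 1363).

Pull out 2: since 1363 ≡ 3 (mod 8), (2/1363) = -1.
Reciprocity: 3 ≡ 3 and 1363 ≡ 3 (mod 4), so (3/1363) = −(1363/3).
Reduce top mod 3: now compute (1/3).
Reached (1/3) = 1. Collecting the sign flips along the way, the symbol is +1.

1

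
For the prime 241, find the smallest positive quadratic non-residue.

7

(2/241) = +1, so 2 is a residue.
(3/241) = +1, so 3 is a residue.
(4/241) = +1, so 4 is a residue.
(5/241) = +1, so 5 is a residue.
(6/241) = +1, so 6 is a residue.
(7/241) = −1, so 7 is the smallest positive non-residue mod 241.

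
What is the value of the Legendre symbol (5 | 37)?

Reciprocity: 5 ≡ 1 and 37 ≡ 1 (mod 4), so (5/37) = +(37/5).
Reduce top mod 5: now compute (2/5).
Pull out 2: since 5 ≡ 5 (mod 8), (2/5) = -1.
Reached (1/5) = 1. Collecting the sign flips along the way, the symbol is -1.

-1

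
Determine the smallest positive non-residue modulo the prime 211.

2

(2/211) = −1, so 2 is the smallest positive non-residue mod 211.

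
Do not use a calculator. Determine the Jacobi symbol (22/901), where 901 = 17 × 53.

1

Pull out 2: since 901 ≡ 5 (mod 8), (2/901) = -1.
Reciprocity: 11 ≡ 3 and 901 ≡ 1 (mod 4), so (11/901) = +(901/11).
Reduce top mod 11: now compute (10/11).
Pull out 2: since 11 ≡ 3 (mod 8), (2/11) = -1.
Reciprocity: 5 ≡ 1 and 11 ≡ 3 (mod 4), so (5/11) = +(11/5).
Reduce top mod 5: now compute (1/5).
Reached (1/5) = 1. Collecting the sign flips along the way, the symbol is +1.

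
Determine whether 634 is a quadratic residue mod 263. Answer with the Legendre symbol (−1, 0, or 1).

Euler's criterion: (634/263) ≡ 108^131 (mod 263).
108^2 ≡ 92 (mod 263)
108^4 ≡ 48 (mod 263)
108^8 ≡ 200 (mod 263)
108^16 ≡ 24 (mod 263)
108^32 ≡ 50 (mod 263)
108^64 ≡ 133 (mod 263)
108^128 ≡ 68 (mod 263)
108^131 = 108^(128+2+1) ≡ 1 (mod 263).
Result is 1, so (634/263) = 1.

1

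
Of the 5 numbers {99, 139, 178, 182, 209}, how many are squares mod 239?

(99/239) = +1 → QR.
(139/239) = -1 → non-residue.
(178/239) = -1 → non-residue.
(182/239) = +1 → QR.
(209/239) = -1 → non-residue.
Total quadratic residues among the 5: 2.

2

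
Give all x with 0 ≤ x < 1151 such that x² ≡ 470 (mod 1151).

562, 589

Since 1151 ≡ 3 (mod 4), a square root of 470 is 470^((1151+1)/4) = 470^288 mod 1151.
Repeated squaring: 470^2≡1059, 470^4≡407, 470^8≡1056, 470^16≡968, 470^32≡110, 470^64≡590, 470^128≡498, 470^256≡539 (mod 1151).
470^288 = 470^(256+32) ≡ 589 (mod 1151).
Check: 589² = 346921 ≡ 470 (mod 1151). The two roots are 562 and 589.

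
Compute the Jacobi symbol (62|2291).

Pull out 2: since 2291 ≡ 3 (mod 8), (2/2291) = -1.
Reciprocity: 31 ≡ 3 and 2291 ≡ 3 (mod 4), so (31/2291) = −(2291/31).
Reduce top mod 31: now compute (28/31).
Pull out 2^2: since 31 ≡ 7 (mod 8), (2/31) = +1, so (2/31)^2 = +1.
Reciprocity: 7 ≡ 3 and 31 ≡ 3 (mod 4), so (7/31) = −(31/7).
Reduce top mod 7: now compute (3/7).
Reciprocity: 3 ≡ 3 and 7 ≡ 3 (mod 4), so (3/7) = −(7/3).
Reduce top mod 3: now compute (1/3).
Reached (1/3) = 1. Collecting the sign flips along the way, the symbol is +1.

1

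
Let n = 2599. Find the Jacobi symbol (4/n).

1

Pull out 2^2: since 2599 ≡ 7 (mod 8), (2/2599) = +1, so (2/2599)^2 = +1.
Reached (1/2599) = 1. Collecting the sign flips along the way, the symbol is +1.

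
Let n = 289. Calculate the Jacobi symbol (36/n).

Pull out 2^2: since 289 ≡ 1 (mod 8), (2/289) = +1, so (2/289)^2 = +1.
Reciprocity: 9 ≡ 1 and 289 ≡ 1 (mod 4), so (9/289) = +(289/9).
Reduce top mod 9: now compute (1/9).
Reached (1/9) = 1. Collecting the sign flips along the way, the symbol is +1.

1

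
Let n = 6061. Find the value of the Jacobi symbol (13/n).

1

Reciprocity: 13 ≡ 1 and 6061 ≡ 1 (mod 4), so (13/6061) = +(6061/13).
Reduce top mod 13: now compute (3/13).
Reciprocity: 3 ≡ 3 and 13 ≡ 1 (mod 4), so (3/13) = +(13/3).
Reduce top mod 3: now compute (1/3).
Reached (1/3) = 1. Collecting the sign flips along the way, the symbol is +1.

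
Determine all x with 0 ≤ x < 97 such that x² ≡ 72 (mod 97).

13, 84

97 ≡ 1 (mod 4), so we find a root by search.
Trying successive values, 13² = 169 ≡ 72 (mod 97). The other root is 97 − 13 = 84.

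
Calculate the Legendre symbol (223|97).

First reduce: 223 ≡ 29 (mod 97).
Reciprocity: 29 ≡ 1 and 97 ≡ 1 (mod 4), so (29/97) = +(97/29).
Reduce top mod 29: now compute (10/29).
Pull out 2: since 29 ≡ 5 (mod 8), (2/29) = -1.
Reciprocity: 5 ≡ 1 and 29 ≡ 1 (mod 4), so (5/29) = +(29/5).
Reduce top mod 5: now compute (4/5).
Pull out 2^2: since 5 ≡ 5 (mod 8), (2/5) = -1, so (2/5)^2 = +1.
Reached (1/5) = 1. Collecting the sign flips along the way, the symbol is -1.

-1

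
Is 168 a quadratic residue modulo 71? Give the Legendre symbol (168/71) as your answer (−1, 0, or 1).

-1

First reduce: 168 ≡ 26 (mod 71).
Pull out 2: since 71 ≡ 7 (mod 8), (2/71) = +1.
Reciprocity: 13 ≡ 1 and 71 ≡ 3 (mod 4), so (13/71) = +(71/13).
Reduce top mod 13: now compute (6/13).
Pull out 2: since 13 ≡ 5 (mod 8), (2/13) = -1.
Reciprocity: 3 ≡ 3 and 13 ≡ 1 (mod 4), so (3/13) = +(13/3).
Reduce top mod 3: now compute (1/3).
Reached (1/3) = 1. Collecting the sign flips along the way, the symbol is -1.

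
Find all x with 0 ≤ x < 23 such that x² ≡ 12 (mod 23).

9, 14

Since 23 ≡ 3 (mod 4), a square root of 12 is 12^((23+1)/4) = 12^6 mod 23.
Repeated squaring: 12^2≡6, 12^4≡13 (mod 23).
12^6 = 12^(4+2) ≡ 9 (mod 23).
Check: 9² = 81 ≡ 12 (mod 23). The two roots are 9 and 14.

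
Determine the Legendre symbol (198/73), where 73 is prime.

-1

Euler's criterion: (198/73) ≡ 52^36 (mod 73).
52^2 ≡ 3 (mod 73)
52^4 ≡ 9 (mod 73)
52^8 ≡ 8 (mod 73)
52^16 ≡ 64 (mod 73)
52^32 ≡ 8 (mod 73)
52^36 = 52^(32+4) ≡ 72 (mod 73).
Result is 72 ≡ −1, so (198/73) = −1.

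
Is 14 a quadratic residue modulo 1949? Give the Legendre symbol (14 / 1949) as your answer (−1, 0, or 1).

1

Pull out 2: since 1949 ≡ 5 (mod 8), (2/1949) = -1.
Reciprocity: 7 ≡ 3 and 1949 ≡ 1 (mod 4), so (7/1949) = +(1949/7).
Reduce top mod 7: now compute (3/7).
Reciprocity: 3 ≡ 3 and 7 ≡ 3 (mod 4), so (3/7) = −(7/3).
Reduce top mod 3: now compute (1/3).
Reached (1/3) = 1. Collecting the sign flips along the way, the symbol is +1.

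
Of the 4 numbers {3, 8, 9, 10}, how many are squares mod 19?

1

(3/19) = -1 → non-residue.
(8/19) = -1 → non-residue.
(9/19) = +1 → QR.
(10/19) = -1 → non-residue.
Total quadratic residues among the 4: 1.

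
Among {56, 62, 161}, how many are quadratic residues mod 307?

(56/307) = -1 → non-residue.
(62/307) = +1 → QR.
(161/307) = -1 → non-residue.
Total quadratic residues among the 3: 1.

1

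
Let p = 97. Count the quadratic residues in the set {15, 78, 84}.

0

(15/97) = -1 → non-residue.
(78/97) = -1 → non-residue.
(84/97) = -1 → non-residue.
Total quadratic residues among the 3: 0.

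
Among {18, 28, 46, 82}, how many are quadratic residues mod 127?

(18/127) = +1 → QR.
(28/127) = -1 → non-residue.
(46/127) = -1 → non-residue.
(82/127) = +1 → QR.
Total quadratic residues among the 4: 2.

2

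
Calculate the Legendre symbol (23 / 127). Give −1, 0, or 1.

Reciprocity: 23 ≡ 3 and 127 ≡ 3 (mod 4), so (23/127) = −(127/23).
Reduce top mod 23: now compute (12/23).
Pull out 2^2: since 23 ≡ 7 (mod 8), (2/23) = +1, so (2/23)^2 = +1.
Reciprocity: 3 ≡ 3 and 23 ≡ 3 (mod 4), so (3/23) = −(23/3).
Reduce top mod 3: now compute (2/3).
Pull out 2: since 3 ≡ 3 (mod 8), (2/3) = -1.
Reached (1/3) = 1. Collecting the sign flips along the way, the symbol is -1.

-1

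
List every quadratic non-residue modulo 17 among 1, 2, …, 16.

3,5,6,7,10,11,12,14

Square k = 1,…,8 (k and 17−k give the same square):
1²=1, 2²=4, 3²=9, 4²=16, 5²≡8, 6²≡2, 7²≡15, 8²≡13 (mod 17).
The residues are {1, 2, 4, 8, 9, 13, 15, 16}; the non-residues are the remaining 8 nonzero classes.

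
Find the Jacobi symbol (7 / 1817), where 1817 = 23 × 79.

1

Reciprocity: 7 ≡ 3 and 1817 ≡ 1 (mod 4), so (7/1817) = +(1817/7).
Reduce top mod 7: now compute (4/7).
Pull out 2^2: since 7 ≡ 7 (mod 8), (2/7) = +1, so (2/7)^2 = +1.
Reached (1/7) = 1. Collecting the sign flips along the way, the symbol is +1.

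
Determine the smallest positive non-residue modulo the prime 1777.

5

(2/1777) = +1, so 2 is a residue.
(3/1777) = +1, so 3 is a residue.
(4/1777) = +1, so 4 is a residue.
(5/1777) = −1, so 5 is the smallest positive non-residue mod 1777.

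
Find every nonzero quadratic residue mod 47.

1 2 3 4 6 7 8 9 12 14 16 17 18 21 24 25 27 28 32 34 36 37 42

Square k = 1,…,23 (k and 47−k give the same square):
1²=1, 2²=4, 3²=9, 4²=16, 5²=25, 6²=36, 7²≡2, 8²≡17, 9²≡34, 10²≡6, 11²≡27, 12²≡3, 13²≡28, 14²≡8, 15²≡37, 16²≡21, 17²≡7, 18²≡42, 19²≡32, 20²≡24, 21²≡18, 22²≡14, 23²≡12 (mod 47).
So the quadratic residues mod 47 are {1, 2, 3, 4, 6, 7, 8, 9, 12, 14, 16, 17, 18, 21, 24, 25, 27, 28, 32, 34, 36, 37, 42}.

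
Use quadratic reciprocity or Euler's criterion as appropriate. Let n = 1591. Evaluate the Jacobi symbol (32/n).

1

Pull out 2^5: since 1591 ≡ 7 (mod 8), (2/1591) = +1, so (2/1591)^5 = +1.
Reached (1/1591) = 1. Collecting the sign flips along the way, the symbol is +1.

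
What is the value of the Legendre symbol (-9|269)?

Euler's criterion: (-9/269) ≡ 260^134 (mod 269).
260^2 ≡ 81 (mod 269)
260^4 ≡ 105 (mod 269)
260^8 ≡ 265 (mod 269)
260^16 ≡ 16 (mod 269)
260^32 ≡ 256 (mod 269)
260^64 ≡ 169 (mod 269)
260^128 ≡ 47 (mod 269)
260^134 = 260^(128+4+2) ≡ 1 (mod 269).
Result is 1, so (-9/269) = 1.

1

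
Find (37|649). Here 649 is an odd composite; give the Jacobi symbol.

Reciprocity: 37 ≡ 1 and 649 ≡ 1 (mod 4), so (37/649) = +(649/37).
Reduce top mod 37: now compute (20/37).
Pull out 2^2: since 37 ≡ 5 (mod 8), (2/37) = -1, so (2/37)^2 = +1.
Reciprocity: 5 ≡ 1 and 37 ≡ 1 (mod 4), so (5/37) = +(37/5).
Reduce top mod 5: now compute (2/5).
Pull out 2: since 5 ≡ 5 (mod 8), (2/5) = -1.
Reached (1/5) = 1. Collecting the sign flips along the way, the symbol is -1.

-1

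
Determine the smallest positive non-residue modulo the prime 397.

(2/397) = −1, so 2 is the smallest positive non-residue mod 397.

2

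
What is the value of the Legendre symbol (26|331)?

1

Pull out 2: since 331 ≡ 3 (mod 8), (2/331) = -1.
Reciprocity: 13 ≡ 1 and 331 ≡ 3 (mod 4), so (13/331) = +(331/13).
Reduce top mod 13: now compute (6/13).
Pull out 2: since 13 ≡ 5 (mod 8), (2/13) = -1.
Reciprocity: 3 ≡ 3 and 13 ≡ 1 (mod 4), so (3/13) = +(13/3).
Reduce top mod 3: now compute (1/3).
Reached (1/3) = 1. Collecting the sign flips along the way, the symbol is +1.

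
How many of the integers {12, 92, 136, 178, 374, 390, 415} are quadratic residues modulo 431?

2

(12/431) = +1 → QR.
(92/431) = +1 → QR.
(136/431) = -1 → non-residue.
(178/431) = -1 → non-residue.
(374/431) = -1 → non-residue.
(390/431) = -1 → non-residue.
(415/431) = -1 → non-residue.
Total quadratic residues among the 7: 2.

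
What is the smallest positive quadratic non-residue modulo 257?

3

(2/257) = +1, so 2 is a residue.
(3/257) = −1, so 3 is the smallest positive non-residue mod 257.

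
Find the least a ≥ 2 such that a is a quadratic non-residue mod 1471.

(2/1471) = +1, so 2 is a residue.
(3/1471) = −1, so 3 is the smallest positive non-residue mod 1471.

3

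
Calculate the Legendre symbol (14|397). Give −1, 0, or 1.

Pull out 2: since 397 ≡ 5 (mod 8), (2/397) = -1.
Reciprocity: 7 ≡ 3 and 397 ≡ 1 (mod 4), so (7/397) = +(397/7).
Reduce top mod 7: now compute (5/7).
Reciprocity: 5 ≡ 1 and 7 ≡ 3 (mod 4), so (5/7) = +(7/5).
Reduce top mod 5: now compute (2/5).
Pull out 2: since 5 ≡ 5 (mod 8), (2/5) = -1.
Reached (1/5) = 1. Collecting the sign flips along the way, the symbol is +1.

1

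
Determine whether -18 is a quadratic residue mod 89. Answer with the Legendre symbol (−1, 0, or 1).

First reduce: -18 ≡ 71 (mod 89).
Reciprocity: 71 ≡ 3 and 89 ≡ 1 (mod 4), so (71/89) = +(89/71).
Reduce top mod 71: now compute (18/71).
Pull out 2: since 71 ≡ 7 (mod 8), (2/71) = +1.
Reciprocity: 9 ≡ 1 and 71 ≡ 3 (mod 4), so (9/71) = +(71/9).
Reduce top mod 9: now compute (8/9).
Pull out 2^3: since 9 ≡ 1 (mod 8), (2/9) = +1, so (2/9)^3 = +1.
Reached (1/9) = 1. Collecting the sign flips along the way, the symbol is +1.

1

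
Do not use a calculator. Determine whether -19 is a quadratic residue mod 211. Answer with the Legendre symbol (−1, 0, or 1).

-1

First reduce: -19 ≡ 192 (mod 211).
Pull out 2^6: since 211 ≡ 3 (mod 8), (2/211) = -1, so (2/211)^6 = +1.
Reciprocity: 3 ≡ 3 and 211 ≡ 3 (mod 4), so (3/211) = −(211/3).
Reduce top mod 3: now compute (1/3).
Reached (1/3) = 1. Collecting the sign flips along the way, the symbol is -1.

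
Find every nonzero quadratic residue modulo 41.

1 2 4 5 8 9 10 16 18 20 21 23 25 31 32 33 36 37 39 40

Square k = 1,…,20 (k and 41−k give the same square):
1²=1, 2²=4, 3²=9, 4²=16, 5²=25, 6²=36, 7²≡8, 8²≡23, 9²≡40, 10²≡18, 11²≡39, 12²≡21, 13²≡5, 14²≡32, 15²≡20, 16²≡10, 17²≡2, 18²≡37, 19²≡33, 20²≡31 (mod 41).
So the quadratic residues mod 41 are {1, 2, 4, 5, 8, 9, 10, 16, 18, 20, 21, 23, 25, 31, 32, 33, 36, 37, 39, 40}.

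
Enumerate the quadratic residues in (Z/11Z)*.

Square k = 1,…,5 (k and 11−k give the same square):
1²=1, 2²=4, 3²=9, 4²≡5, 5²≡3 (mod 11).
So the quadratic residues mod 11 are {1, 3, 4, 5, 9}.

1 3 4 5 9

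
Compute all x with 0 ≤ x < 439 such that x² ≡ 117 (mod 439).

Since 439 ≡ 3 (mod 4), a square root of 117 is 117^((439+1)/4) = 117^110 mod 439.
Repeated squaring: 117^2≡80, 117^4≡254, 117^8≡422, 117^16≡289, 117^32≡111, 117^64≡29 (mod 439).
117^110 = 117^(64+32+8+4+2) ≡ 275 (mod 439).
Check: 275² = 75625 ≡ 117 (mod 439). The two roots are 164 and 275.

164, 275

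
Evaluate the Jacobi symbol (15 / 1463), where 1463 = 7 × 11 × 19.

Reciprocity: 15 ≡ 3 and 1463 ≡ 3 (mod 4), so (15/1463) = −(1463/15).
Reduce top mod 15: now compute (8/15).
Pull out 2^3: since 15 ≡ 7 (mod 8), (2/15) = +1, so (2/15)^3 = +1.
Reached (1/15) = 1. Collecting the sign flips along the way, the symbol is -1.

-1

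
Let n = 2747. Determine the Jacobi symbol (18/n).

-1

Pull out 2: since 2747 ≡ 3 (mod 8), (2/2747) = -1.
Reciprocity: 9 ≡ 1 and 2747 ≡ 3 (mod 4), so (9/2747) = +(2747/9).
Reduce top mod 9: now compute (2/9).
Pull out 2: since 9 ≡ 1 (mod 8), (2/9) = +1.
Reached (1/9) = 1. Collecting the sign flips along the way, the symbol is -1.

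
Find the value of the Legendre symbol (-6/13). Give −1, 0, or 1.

-1

Euler's criterion: (-6/13) ≡ 7^6 (mod 13).
7^2 ≡ 10 (mod 13)
7^4 ≡ 9 (mod 13)
7^6 = 7^(4+2) ≡ 12 (mod 13).
Result is 12 ≡ −1, so (-6/13) = −1.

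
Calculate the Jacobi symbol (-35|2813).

1

First reduce: -35 ≡ 2778 (mod 2813).
Pull out 2: since 2813 ≡ 5 (mod 8), (2/2813) = -1.
Reciprocity: 1389 ≡ 1 and 2813 ≡ 1 (mod 4), so (1389/2813) = +(2813/1389).
Reduce top mod 1389: now compute (35/1389).
Reciprocity: 35 ≡ 3 and 1389 ≡ 1 (mod 4), so (35/1389) = +(1389/35).
Reduce top mod 35: now compute (24/35).
Pull out 2^3: since 35 ≡ 3 (mod 8), (2/35) = -1, so (2/35)^3 = -1.
Reciprocity: 3 ≡ 3 and 35 ≡ 3 (mod 4), so (3/35) = −(35/3).
Reduce top mod 3: now compute (2/3).
Pull out 2: since 3 ≡ 3 (mod 8), (2/3) = -1.
Reached (1/3) = 1. Collecting the sign flips along the way, the symbol is +1.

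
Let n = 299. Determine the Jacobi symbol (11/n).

Reciprocity: 11 ≡ 3 and 299 ≡ 3 (mod 4), so (11/299) = −(299/11).
Reduce top mod 11: now compute (2/11).
Pull out 2: since 11 ≡ 3 (mod 8), (2/11) = -1.
Reached (1/11) = 1. Collecting the sign flips along the way, the symbol is +1.

1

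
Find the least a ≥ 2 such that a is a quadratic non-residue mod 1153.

5

(2/1153) = +1, so 2 is a residue.
(3/1153) = +1, so 3 is a residue.
(4/1153) = +1, so 4 is a residue.
(5/1153) = −1, so 5 is the smallest positive non-residue mod 1153.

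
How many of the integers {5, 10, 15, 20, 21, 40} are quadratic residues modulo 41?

5

(5/41) = +1 → QR.
(10/41) = +1 → QR.
(15/41) = -1 → non-residue.
(20/41) = +1 → QR.
(21/41) = +1 → QR.
(40/41) = +1 → QR.
Total quadratic residues among the 6: 5.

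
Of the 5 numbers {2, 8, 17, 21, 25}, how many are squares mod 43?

(2/43) = -1 → non-residue.
(8/43) = -1 → non-residue.
(17/43) = +1 → QR.
(21/43) = +1 → QR.
(25/43) = +1 → QR.
Total quadratic residues among the 5: 3.

3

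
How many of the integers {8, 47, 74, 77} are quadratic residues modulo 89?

2

(8/89) = +1 → QR.
(47/89) = +1 → QR.
(74/89) = -1 → non-residue.
(77/89) = -1 → non-residue.
Total quadratic residues among the 4: 2.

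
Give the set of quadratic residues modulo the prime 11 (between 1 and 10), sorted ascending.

Square k = 1,…,5 (k and 11−k give the same square):
1²=1, 2²=4, 3²=9, 4²≡5, 5²≡3 (mod 11).
So the quadratic residues mod 11 are {1, 3, 4, 5, 9}.

1 3 4 5 9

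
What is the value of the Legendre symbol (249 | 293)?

-1

Euler's criterion: (249/293) ≡ 249^146 (mod 293).
249^2 ≡ 178 (mod 293)
249^4 ≡ 40 (mod 293)
249^8 ≡ 135 (mod 293)
249^16 ≡ 59 (mod 293)
249^32 ≡ 258 (mod 293)
249^64 ≡ 53 (mod 293)
249^128 ≡ 172 (mod 293)
249^146 = 249^(128+16+2) ≡ 292 (mod 293).
Result is 292 ≡ −1, so (249/293) = −1.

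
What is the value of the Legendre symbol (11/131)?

Euler's criterion: (11/131) ≡ 11^65 (mod 131).
11^2 ≡ 121 (mod 131)
11^4 ≡ 100 (mod 131)
11^8 ≡ 44 (mod 131)
11^16 ≡ 102 (mod 131)
11^32 ≡ 55 (mod 131)
11^64 ≡ 12 (mod 131)
11^65 = 11^(64+1) ≡ 1 (mod 131).
Result is 1, so (11/131) = 1.

1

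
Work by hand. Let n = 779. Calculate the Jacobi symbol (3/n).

1

Reciprocity: 3 ≡ 3 and 779 ≡ 3 (mod 4), so (3/779) = −(779/3).
Reduce top mod 3: now compute (2/3).
Pull out 2: since 3 ≡ 3 (mod 8), (2/3) = -1.
Reached (1/3) = 1. Collecting the sign flips along the way, the symbol is +1.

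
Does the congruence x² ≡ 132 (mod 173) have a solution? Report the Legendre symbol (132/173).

1

Euler's criterion: (132/173) ≡ 132^86 (mod 173).
132^2 ≡ 124 (mod 173)
132^4 ≡ 152 (mod 173)
132^8 ≡ 95 (mod 173)
132^16 ≡ 29 (mod 173)
132^32 ≡ 149 (mod 173)
132^64 ≡ 57 (mod 173)
132^86 = 132^(64+16+4+2) ≡ 1 (mod 173).
Result is 1, so (132/173) = 1.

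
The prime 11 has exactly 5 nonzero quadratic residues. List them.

Square k = 1,…,5 (k and 11−k give the same square):
1²=1, 2²=4, 3²=9, 4²≡5, 5²≡3 (mod 11).
So the quadratic residues mod 11 are {1, 3, 4, 5, 9}.

1 3 4 5 9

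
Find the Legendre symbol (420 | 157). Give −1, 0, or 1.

First reduce: 420 ≡ 106 (mod 157).
Pull out 2: since 157 ≡ 5 (mod 8), (2/157) = -1.
Reciprocity: 53 ≡ 1 and 157 ≡ 1 (mod 4), so (53/157) = +(157/53).
Reduce top mod 53: now compute (51/53).
Reciprocity: 51 ≡ 3 and 53 ≡ 1 (mod 4), so (51/53) = +(53/51).
Reduce top mod 51: now compute (2/51).
Pull out 2: since 51 ≡ 3 (mod 8), (2/51) = -1.
Reached (1/51) = 1. Collecting the sign flips along the way, the symbol is +1.

1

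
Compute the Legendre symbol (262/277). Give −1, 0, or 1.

-1

Pull out 2: since 277 ≡ 5 (mod 8), (2/277) = -1.
Reciprocity: 131 ≡ 3 and 277 ≡ 1 (mod 4), so (131/277) = +(277/131).
Reduce top mod 131: now compute (15/131).
Reciprocity: 15 ≡ 3 and 131 ≡ 3 (mod 4), so (15/131) = −(131/15).
Reduce top mod 15: now compute (11/15).
Reciprocity: 11 ≡ 3 and 15 ≡ 3 (mod 4), so (11/15) = −(15/11).
Reduce top mod 11: now compute (4/11).
Pull out 2^2: since 11 ≡ 3 (mod 8), (2/11) = -1, so (2/11)^2 = +1.
Reached (1/11) = 1. Collecting the sign flips along the way, the symbol is -1.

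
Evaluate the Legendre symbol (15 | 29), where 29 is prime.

-1

Euler's criterion: (15/29) ≡ 15^14 (mod 29).
15^2 ≡ 22 (mod 29)
15^4 ≡ 20 (mod 29)
15^8 ≡ 23 (mod 29)
15^14 = 15^(8+4+2) ≡ 28 (mod 29).
Result is 28 ≡ −1, so (15/29) = −1.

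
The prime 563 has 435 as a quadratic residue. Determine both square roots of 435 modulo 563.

164, 399

Since 563 ≡ 3 (mod 4), a square root of 435 is 435^((563+1)/4) = 435^141 mod 563.
Repeated squaring: 435^2≡57, 435^4≡434, 435^8≡314, 435^16≡71, 435^32≡537, 435^64≡113, 435^128≡383 (mod 563).
435^141 = 435^(128+8+4+1) ≡ 399 (mod 563).
Check: 399² = 159201 ≡ 435 (mod 563). The two roots are 164 and 399.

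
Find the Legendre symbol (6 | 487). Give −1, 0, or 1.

-1

Euler's criterion: (6/487) ≡ 6^243 (mod 487).
6^2 ≡ 36 (mod 487)
6^4 ≡ 322 (mod 487)
6^8 ≡ 440 (mod 487)
6^16 ≡ 261 (mod 487)
6^32 ≡ 428 (mod 487)
6^64 ≡ 72 (mod 487)
6^128 ≡ 314 (mod 487)
6^243 = 6^(128+64+32+16+2+1) ≡ 486 (mod 487).
Result is 486 ≡ −1, so (6/487) = −1.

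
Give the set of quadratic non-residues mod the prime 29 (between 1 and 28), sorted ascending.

Square k = 1,…,14 (k and 29−k give the same square):
1²=1, 2²=4, 3²=9, 4²=16, 5²=25, 6²≡7, 7²≡20, 8²≡6, 9²≡23, 10²≡13, 11²≡5, 12²≡28, 13²≡24, 14²≡22 (mod 29).
The residues are {1, 4, 5, 6, 7, 9, 13, 16, 20, 22, 23, 24, 25, 28}; the non-residues are the remaining 14 nonzero classes.

2 3 8 10 11 12 14 15 17 18 19 21 26 27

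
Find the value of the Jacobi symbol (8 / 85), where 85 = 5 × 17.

Pull out 2^3: since 85 ≡ 5 (mod 8), (2/85) = -1, so (2/85)^3 = -1.
Reached (1/85) = 1. Collecting the sign flips along the way, the symbol is -1.

-1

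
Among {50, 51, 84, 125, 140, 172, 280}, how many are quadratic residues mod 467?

4

(50/467) = -1 → non-residue.
(51/467) = +1 → QR.
(84/467) = +1 → QR.
(125/467) = -1 → non-residue.
(140/467) = -1 → non-residue.
(172/467) = +1 → QR.
(280/467) = +1 → QR.
Total quadratic residues among the 7: 4.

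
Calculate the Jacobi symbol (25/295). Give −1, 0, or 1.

0

Reciprocity: 25 ≡ 1 and 295 ≡ 3 (mod 4), so (25/295) = +(295/25).
Reduce top mod 25: now compute (20/25).
Pull out 2^2: since 25 ≡ 1 (mod 8), (2/25) = +1, so (2/25)^2 = +1.
Reciprocity: 5 ≡ 1 and 25 ≡ 1 (mod 4), so (5/25) = +(25/5).
Reduce top mod 5: now compute (0/5).
Top reduces to 0: gcd > 1, so the symbol is 0.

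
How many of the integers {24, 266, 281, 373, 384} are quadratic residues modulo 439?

(24/439) = -1 → non-residue.
(266/439) = +1 → QR.
(281/439) = +1 → QR.
(373/439) = +1 → QR.
(384/439) = -1 → non-residue.
Total quadratic residues among the 5: 3.

3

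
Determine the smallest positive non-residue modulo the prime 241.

(2/241) = +1, so 2 is a residue.
(3/241) = +1, so 3 is a residue.
(4/241) = +1, so 4 is a residue.
(5/241) = +1, so 5 is a residue.
(6/241) = +1, so 6 is a residue.
(7/241) = −1, so 7 is the smallest positive non-residue mod 241.

7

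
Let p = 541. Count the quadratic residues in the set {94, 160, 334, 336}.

2

(94/541) = -1 → non-residue.
(160/541) = -1 → non-residue.
(334/541) = +1 → QR.
(336/541) = +1 → QR.
Total quadratic residues among the 4: 2.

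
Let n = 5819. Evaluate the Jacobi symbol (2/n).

-1

Pull out 2: since 5819 ≡ 3 (mod 8), (2/5819) = -1.
Reached (1/5819) = 1. Collecting the sign flips along the way, the symbol is -1.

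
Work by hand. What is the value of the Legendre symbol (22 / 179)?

Pull out 2: since 179 ≡ 3 (mod 8), (2/179) = -1.
Reciprocity: 11 ≡ 3 and 179 ≡ 3 (mod 4), so (11/179) = −(179/11).
Reduce top mod 11: now compute (3/11).
Reciprocity: 3 ≡ 3 and 11 ≡ 3 (mod 4), so (3/11) = −(11/3).
Reduce top mod 3: now compute (2/3).
Pull out 2: since 3 ≡ 3 (mod 8), (2/3) = -1.
Reached (1/3) = 1. Collecting the sign flips along the way, the symbol is +1.

1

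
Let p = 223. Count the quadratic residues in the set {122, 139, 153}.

2

(122/223) = -1 → non-residue.
(139/223) = +1 → QR.
(153/223) = +1 → QR.
Total quadratic residues among the 3: 2.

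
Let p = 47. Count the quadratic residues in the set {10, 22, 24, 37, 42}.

(10/47) = -1 → non-residue.
(22/47) = -1 → non-residue.
(24/47) = +1 → QR.
(37/47) = +1 → QR.
(42/47) = +1 → QR.
Total quadratic residues among the 5: 3.

3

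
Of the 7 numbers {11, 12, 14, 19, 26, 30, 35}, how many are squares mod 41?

(11/41) = -1 → non-residue.
(12/41) = -1 → non-residue.
(14/41) = -1 → non-residue.
(19/41) = -1 → non-residue.
(26/41) = -1 → non-residue.
(30/41) = -1 → non-residue.
(35/41) = -1 → non-residue.
Total quadratic residues among the 7: 0.

0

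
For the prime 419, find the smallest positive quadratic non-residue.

2

(2/419) = −1, so 2 is the smallest positive non-residue mod 419.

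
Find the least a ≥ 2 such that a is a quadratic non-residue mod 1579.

2

(2/1579) = −1, so 2 is the smallest positive non-residue mod 1579.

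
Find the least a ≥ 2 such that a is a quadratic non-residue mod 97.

5

(2/97) = +1, so 2 is a residue.
(3/97) = +1, so 3 is a residue.
(4/97) = +1, so 4 is a residue.
(5/97) = −1, so 5 is the smallest positive non-residue mod 97.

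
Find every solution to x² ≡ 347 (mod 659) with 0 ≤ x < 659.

316, 343

Since 659 ≡ 3 (mod 4), a square root of 347 is 347^((659+1)/4) = 347^165 mod 659.
Repeated squaring: 347^2≡471, 347^4≡417, 347^8≡572, 347^16≡320, 347^32≡255, 347^64≡443, 347^128≡526 (mod 659).
347^165 = 347^(128+32+4+1) ≡ 316 (mod 659).
Check: 316² = 99856 ≡ 347 (mod 659). The two roots are 316 and 343.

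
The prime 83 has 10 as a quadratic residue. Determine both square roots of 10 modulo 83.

Since 83 ≡ 3 (mod 4), a square root of 10 is 10^((83+1)/4) = 10^21 mod 83.
Repeated squaring: 10^2≡17, 10^4≡40, 10^8≡23, 10^16≡31 (mod 83).
10^21 = 10^(16+4+1) ≡ 33 (mod 83).
Check: 33² = 1089 ≡ 10 (mod 83). The two roots are 33 and 50.

33, 50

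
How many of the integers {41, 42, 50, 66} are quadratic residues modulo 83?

1

(41/83) = +1 → QR.
(42/83) = -1 → non-residue.
(50/83) = -1 → non-residue.
(66/83) = -1 → non-residue.
Total quadratic residues among the 4: 1.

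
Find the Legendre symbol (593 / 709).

Euler's criterion: (593/709) ≡ 593^354 (mod 709).
593^2 ≡ 694 (mod 709)
593^4 ≡ 225 (mod 709)
593^8 ≡ 286 (mod 709)
593^16 ≡ 261 (mod 709)
593^32 ≡ 57 (mod 709)
593^64 ≡ 413 (mod 709)
593^128 ≡ 409 (mod 709)
593^256 ≡ 666 (mod 709)
593^354 = 593^(256+64+32+2) ≡ 1 (mod 709).
Result is 1, so (593/709) = 1.

1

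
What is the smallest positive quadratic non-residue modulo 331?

2

(2/331) = −1, so 2 is the smallest positive non-residue mod 331.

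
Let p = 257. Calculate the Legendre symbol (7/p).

-1

Euler's criterion: (7/257) ≡ 7^128 (mod 257).
7^2 ≡ 49 (mod 257)
7^4 ≡ 88 (mod 257)
7^8 ≡ 34 (mod 257)
7^16 ≡ 128 (mod 257)
7^32 ≡ 193 (mod 257)
7^64 ≡ 241 (mod 257)
7^128 ≡ 256 (mod 257)
7^128 = 7^(128) ≡ 256 (mod 257).
Result is 256 ≡ −1, so (7/257) = −1.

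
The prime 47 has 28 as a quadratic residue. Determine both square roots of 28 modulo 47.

13, 34

Since 47 ≡ 3 (mod 4), a square root of 28 is 28^((47+1)/4) = 28^12 mod 47.
Repeated squaring: 28^2≡32, 28^4≡37, 28^8≡6 (mod 47).
28^12 = 28^(8+4) ≡ 34 (mod 47).
Check: 34² = 1156 ≡ 28 (mod 47). The two roots are 13 and 34.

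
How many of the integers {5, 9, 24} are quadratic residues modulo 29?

(5/29) = +1 → QR.
(9/29) = +1 → QR.
(24/29) = +1 → QR.
Total quadratic residues among the 3: 3.

3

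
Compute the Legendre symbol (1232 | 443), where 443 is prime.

First reduce: 1232 ≡ 346 (mod 443).
Pull out 2: since 443 ≡ 3 (mod 8), (2/443) = -1.
Reciprocity: 173 ≡ 1 and 443 ≡ 3 (mod 4), so (173/443) = +(443/173).
Reduce top mod 173: now compute (97/173).
Reciprocity: 97 ≡ 1 and 173 ≡ 1 (mod 4), so (97/173) = +(173/97).
Reduce top mod 97: now compute (76/97).
Pull out 2^2: since 97 ≡ 1 (mod 8), (2/97) = +1, so (2/97)^2 = +1.
Reciprocity: 19 ≡ 3 and 97 ≡ 1 (mod 4), so (19/97) = +(97/19).
Reduce top mod 19: now compute (2/19).
Pull out 2: since 19 ≡ 3 (mod 8), (2/19) = -1.
Reached (1/19) = 1. Collecting the sign flips along the way, the symbol is +1.

1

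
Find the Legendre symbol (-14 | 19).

1

First reduce: -14 ≡ 5 (mod 19).
Reciprocity: 5 ≡ 1 and 19 ≡ 3 (mod 4), so (5/19) = +(19/5).
Reduce top mod 5: now compute (4/5).
Pull out 2^2: since 5 ≡ 5 (mod 8), (2/5) = -1, so (2/5)^2 = +1.
Reached (1/5) = 1. Collecting the sign flips along the way, the symbol is +1.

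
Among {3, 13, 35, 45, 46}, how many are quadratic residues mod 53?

2

(3/53) = -1 → non-residue.
(13/53) = +1 → QR.
(35/53) = -1 → non-residue.
(45/53) = -1 → non-residue.
(46/53) = +1 → QR.
Total quadratic residues among the 5: 2.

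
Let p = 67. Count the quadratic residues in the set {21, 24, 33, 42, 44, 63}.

(21/67) = +1 → QR.
(24/67) = +1 → QR.
(33/67) = +1 → QR.
(42/67) = -1 → non-residue.
(44/67) = -1 → non-residue.
(63/67) = -1 → non-residue.
Total quadratic residues among the 6: 3.

3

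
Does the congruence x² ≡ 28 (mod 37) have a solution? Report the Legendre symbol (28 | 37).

Pull out 2^2: since 37 ≡ 5 (mod 8), (2/37) = -1, so (2/37)^2 = +1.
Reciprocity: 7 ≡ 3 and 37 ≡ 1 (mod 4), so (7/37) = +(37/7).
Reduce top mod 7: now compute (2/7).
Pull out 2: since 7 ≡ 7 (mod 8), (2/7) = +1.
Reached (1/7) = 1. Collecting the sign flips along the way, the symbol is +1.

1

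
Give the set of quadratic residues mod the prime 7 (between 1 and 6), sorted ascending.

1, 2, 4

Square k = 1,…,3 (k and 7−k give the same square):
1²=1, 2²=4, 3²≡2 (mod 7).
So the quadratic residues mod 7 are {1, 2, 4}.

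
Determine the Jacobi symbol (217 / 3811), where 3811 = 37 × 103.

1

Reciprocity: 217 ≡ 1 and 3811 ≡ 3 (mod 4), so (217/3811) = +(3811/217).
Reduce top mod 217: now compute (122/217).
Pull out 2: since 217 ≡ 1 (mod 8), (2/217) = +1.
Reciprocity: 61 ≡ 1 and 217 ≡ 1 (mod 4), so (61/217) = +(217/61).
Reduce top mod 61: now compute (34/61).
Pull out 2: since 61 ≡ 5 (mod 8), (2/61) = -1.
Reciprocity: 17 ≡ 1 and 61 ≡ 1 (mod 4), so (17/61) = +(61/17).
Reduce top mod 17: now compute (10/17).
Pull out 2: since 17 ≡ 1 (mod 8), (2/17) = +1.
Reciprocity: 5 ≡ 1 and 17 ≡ 1 (mod 4), so (5/17) = +(17/5).
Reduce top mod 5: now compute (2/5).
Pull out 2: since 5 ≡ 5 (mod 8), (2/5) = -1.
Reached (1/5) = 1. Collecting the sign flips along the way, the symbol is +1.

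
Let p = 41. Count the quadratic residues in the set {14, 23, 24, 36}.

(14/41) = -1 → non-residue.
(23/41) = +1 → QR.
(24/41) = -1 → non-residue.
(36/41) = +1 → QR.
Total quadratic residues among the 4: 2.

2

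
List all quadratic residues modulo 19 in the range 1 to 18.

1,4,5,6,7,9,11,16,17

Square k = 1,…,9 (k and 19−k give the same square):
1²=1, 2²=4, 3²=9, 4²=16, 5²≡6, 6²≡17, 7²≡11, 8²≡7, 9²≡5 (mod 19).
So the quadratic residues mod 19 are {1, 4, 5, 6, 7, 9, 11, 16, 17}.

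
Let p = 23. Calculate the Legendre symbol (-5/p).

Euler's criterion: (-5/23) ≡ 18^11 (mod 23).
18^2 ≡ 2 (mod 23)
18^4 ≡ 4 (mod 23)
18^8 ≡ 16 (mod 23)
18^11 = 18^(8+2+1) ≡ 1 (mod 23).
Result is 1, so (-5/23) = 1.

1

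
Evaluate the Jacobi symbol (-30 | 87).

First reduce: -30 ≡ 57 (mod 87).
Reciprocity: 57 ≡ 1 and 87 ≡ 3 (mod 4), so (57/87) = +(87/57).
Reduce top mod 57: now compute (30/57).
Pull out 2: since 57 ≡ 1 (mod 8), (2/57) = +1.
Reciprocity: 15 ≡ 3 and 57 ≡ 1 (mod 4), so (15/57) = +(57/15).
Reduce top mod 15: now compute (12/15).
Pull out 2^2: since 15 ≡ 7 (mod 8), (2/15) = +1, so (2/15)^2 = +1.
Reciprocity: 3 ≡ 3 and 15 ≡ 3 (mod 4), so (3/15) = −(15/3).
Reduce top mod 3: now compute (0/3).
Top reduces to 0: gcd > 1, so the symbol is 0.

0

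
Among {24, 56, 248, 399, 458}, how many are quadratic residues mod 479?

2

(24/479) = +1 → QR.
(56/479) = +1 → QR.
(248/479) = -1 → non-residue.
(399/479) = -1 → non-residue.
(458/479) = -1 → non-residue.
Total quadratic residues among the 5: 2.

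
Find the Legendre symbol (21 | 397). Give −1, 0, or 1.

-1

Euler's criterion: (21/397) ≡ 21^198 (mod 397).
21^2 ≡ 44 (mod 397)
21^4 ≡ 348 (mod 397)
21^8 ≡ 19 (mod 397)
21^16 ≡ 361 (mod 397)
21^32 ≡ 105 (mod 397)
21^64 ≡ 306 (mod 397)
21^128 ≡ 341 (mod 397)
21^198 = 21^(128+64+4+2) ≡ 396 (mod 397).
Result is 396 ≡ −1, so (21/397) = −1.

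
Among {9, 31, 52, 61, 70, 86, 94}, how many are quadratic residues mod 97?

(9/97) = +1 → QR.
(31/97) = +1 → QR.
(52/97) = -1 → non-residue.
(61/97) = +1 → QR.
(70/97) = +1 → QR.
(86/97) = +1 → QR.
(94/97) = +1 → QR.
Total quadratic residues among the 7: 6.

6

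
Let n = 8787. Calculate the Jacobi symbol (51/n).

Reciprocity: 51 ≡ 3 and 8787 ≡ 3 (mod 4), so (51/8787) = −(8787/51).
Reduce top mod 51: now compute (15/51).
Reciprocity: 15 ≡ 3 and 51 ≡ 3 (mod 4), so (15/51) = −(51/15).
Reduce top mod 15: now compute (6/15).
Pull out 2: since 15 ≡ 7 (mod 8), (2/15) = +1.
Reciprocity: 3 ≡ 3 and 15 ≡ 3 (mod 4), so (3/15) = −(15/3).
Reduce top mod 3: now compute (0/3).
Top reduces to 0: gcd > 1, so the symbol is 0.

0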